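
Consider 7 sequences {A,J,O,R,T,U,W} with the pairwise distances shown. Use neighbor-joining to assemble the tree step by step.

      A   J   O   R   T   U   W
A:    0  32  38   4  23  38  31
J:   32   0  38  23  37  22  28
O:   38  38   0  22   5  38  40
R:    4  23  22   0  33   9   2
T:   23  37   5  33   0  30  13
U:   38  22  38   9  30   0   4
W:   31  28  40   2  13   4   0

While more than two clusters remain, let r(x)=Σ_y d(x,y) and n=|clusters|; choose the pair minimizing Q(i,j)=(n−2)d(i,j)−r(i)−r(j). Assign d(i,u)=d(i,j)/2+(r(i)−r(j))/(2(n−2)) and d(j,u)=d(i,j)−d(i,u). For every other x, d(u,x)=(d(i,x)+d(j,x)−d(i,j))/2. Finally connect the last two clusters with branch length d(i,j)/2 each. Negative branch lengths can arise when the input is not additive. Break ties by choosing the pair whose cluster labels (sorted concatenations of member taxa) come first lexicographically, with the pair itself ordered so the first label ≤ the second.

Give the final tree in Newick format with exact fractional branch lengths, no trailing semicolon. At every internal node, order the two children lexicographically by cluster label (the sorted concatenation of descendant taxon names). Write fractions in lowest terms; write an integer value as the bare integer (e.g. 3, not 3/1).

((((A:43/4,R:-27/4):119/16,(O:13/2,T:-3/2):273/16):29/16,J:259/16):109/32,(U:41/12,W:7/12):109/32)

step 1: merge (O,T) at d=5, Q=-297; branch lengths O→13/2, T→-3/2; new cluster OT
  updated: d(A,OT)=28, d(J,OT)=35, d(OT,R)=25, d(OT,U)=63/2, d(OT,W)=24
step 2: merge (A,R) at d=4, Q=-180; branch lengths A→43/4, R→-27/4; new cluster AR
  updated: d(AR,J)=51/2, d(AR,OT)=49/2, d(AR,U)=43/2, d(AR,W)=29/2
step 3: merge (U,W) at d=4, Q=-275/2; branch lengths U→41/12, W→7/12; new cluster UW
  updated: d(AR,UW)=16, d(J,UW)=23, d(OT,UW)=103/4
step 4: merge (AR,OT) at d=49/2, Q=-409/4; branch lengths AR→119/16, OT→273/16; new cluster AORT
  updated: d(AORT,J)=18, d(AORT,UW)=69/8
step 5: merge (AORT,J) at d=18, Q=-397/8; branch lengths AORT→29/16, J→259/16; new cluster AJORT
  updated: d(AJORT,UW)=109/16
step 6: merge (AJORT,UW) at d=109/16; branch lengths AJORT→109/32, UW→109/32; new cluster AJORTUW
final tree: ((((A:43/4,R:-27/4):119/16,(O:13/2,T:-3/2):273/16):29/16,J:259/16):109/32,(U:41/12,W:7/12):109/32)
total length: 997/16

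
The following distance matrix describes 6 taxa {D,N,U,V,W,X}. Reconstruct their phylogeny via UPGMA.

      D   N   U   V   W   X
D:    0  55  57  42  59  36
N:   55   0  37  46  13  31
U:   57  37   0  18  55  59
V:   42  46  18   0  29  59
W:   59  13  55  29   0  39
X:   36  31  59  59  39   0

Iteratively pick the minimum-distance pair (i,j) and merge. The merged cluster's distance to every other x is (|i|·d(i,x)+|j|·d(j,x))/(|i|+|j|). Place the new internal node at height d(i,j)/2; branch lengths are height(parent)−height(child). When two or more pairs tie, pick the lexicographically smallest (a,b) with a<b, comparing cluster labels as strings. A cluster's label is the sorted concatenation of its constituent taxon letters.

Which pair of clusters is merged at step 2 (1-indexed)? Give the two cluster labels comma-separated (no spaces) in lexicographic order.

U,V

step 1: merge (N,W) at d=13; branch lengths N→13/2, W→13/2; new cluster NW
  updated: d(D,NW)=57, d(NW,U)=46, d(NW,V)=75/2, d(NW,X)=35
step 2: merge (U,V) at d=18; branch lengths U→9, V→9; new cluster UV
  updated: d(D,UV)=99/2, d(NW,UV)=167/4, d(UV,X)=59
step 3: merge (NW,X) at d=35; branch lengths NW→11, X→35/2; new cluster NWX
  updated: d(D,NWX)=50, d(NWX,UV)=95/2
step 4: merge (NWX,UV) at d=95/2; branch lengths NWX→25/4, UV→59/4; new cluster NUVWX
  updated: d(D,NUVWX)=249/5
step 5: merge (D,NUVWX) at d=249/5; branch lengths D→249/10, NUVWX→23/20; new cluster DNUVWX
final tree: (D:249/10,(((N:13/2,W:13/2):11,X:35/2):25/4,(U:9,V:9):59/4):23/20)
total length: 2131/20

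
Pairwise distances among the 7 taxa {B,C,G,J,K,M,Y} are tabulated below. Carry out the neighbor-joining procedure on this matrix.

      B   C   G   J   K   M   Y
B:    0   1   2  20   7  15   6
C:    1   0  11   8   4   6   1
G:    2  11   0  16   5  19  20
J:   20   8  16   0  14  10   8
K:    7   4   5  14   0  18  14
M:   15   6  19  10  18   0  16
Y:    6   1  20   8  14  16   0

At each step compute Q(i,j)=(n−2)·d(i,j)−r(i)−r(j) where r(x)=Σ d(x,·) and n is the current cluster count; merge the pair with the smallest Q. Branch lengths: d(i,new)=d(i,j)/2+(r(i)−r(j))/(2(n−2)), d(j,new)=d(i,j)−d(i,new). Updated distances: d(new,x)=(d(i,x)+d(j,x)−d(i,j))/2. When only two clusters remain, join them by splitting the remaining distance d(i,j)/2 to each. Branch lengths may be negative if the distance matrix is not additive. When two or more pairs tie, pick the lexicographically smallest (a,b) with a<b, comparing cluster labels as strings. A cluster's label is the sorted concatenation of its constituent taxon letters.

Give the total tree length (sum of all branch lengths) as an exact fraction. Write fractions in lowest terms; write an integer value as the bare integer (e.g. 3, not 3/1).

433/16

1. join B+G (d=2, Q=-114) ⇒ BG; edges |B|=-6/5, |G|=16/5
  updated: d(BG,C)=5, d(BG,J)=17, d(BG,K)=5, d(BG,M)=16, d(BG,Y)=12
2. join BG+K (d=5, Q=-90) ⇒ BGK; edges |BG|=5/2, |K|=5/2
  updated: d(BGK,C)=2, d(BGK,J)=13, d(BGK,M)=29/2, d(BGK,Y)=21/2
3. join J+M (d=10, Q=-111/2) ⇒ JM; edges |J|=15/4, |M|=25/4
  updated: d(BGK,JM)=35/4, d(C,JM)=2, d(JM,Y)=7
4. join BGK+C (d=2, Q=-89/4) ⇒ BCGK; edges |BGK|=81/16, |C|=-49/16
  updated: d(BCGK,JM)=35/8, d(BCGK,Y)=19/4
5. join BCGK+JM (d=35/8, Q=-129/8) ⇒ BCGJKM; edges |BCGK|=17/16, |JM|=53/16
  updated: d(BCGJKM,Y)=59/16
6. join BCGJKM+Y (d=59/16) ⇒ BCGJKMY; edges |BCGJKM|=59/32, |Y|=59/32
final tree: (((((B:-6/5,G:16/5):5/2,K:5/2):81/16,C:-49/16):17/16,(J:15/4,M:25/4):53/16):59/32,Y:59/32)
total length: 433/16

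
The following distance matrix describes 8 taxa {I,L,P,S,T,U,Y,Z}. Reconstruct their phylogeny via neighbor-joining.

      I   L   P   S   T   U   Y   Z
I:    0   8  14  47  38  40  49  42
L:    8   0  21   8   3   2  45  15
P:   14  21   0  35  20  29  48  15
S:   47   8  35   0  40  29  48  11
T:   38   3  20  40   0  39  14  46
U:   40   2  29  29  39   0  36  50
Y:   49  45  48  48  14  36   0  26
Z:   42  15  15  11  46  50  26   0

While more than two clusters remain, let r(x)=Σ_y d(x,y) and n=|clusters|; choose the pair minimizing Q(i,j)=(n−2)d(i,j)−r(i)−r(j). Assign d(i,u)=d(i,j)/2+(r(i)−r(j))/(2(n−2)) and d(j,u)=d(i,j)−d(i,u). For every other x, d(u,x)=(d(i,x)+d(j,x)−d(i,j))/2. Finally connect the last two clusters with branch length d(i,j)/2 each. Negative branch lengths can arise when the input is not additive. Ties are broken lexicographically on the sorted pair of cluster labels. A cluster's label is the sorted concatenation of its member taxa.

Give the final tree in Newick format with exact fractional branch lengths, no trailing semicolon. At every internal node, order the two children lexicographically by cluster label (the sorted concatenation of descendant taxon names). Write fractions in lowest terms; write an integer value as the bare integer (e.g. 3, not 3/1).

step 1: merge (T,Y) at d=14, Q=-382; branch lengths T→3/2, Y→25/2; new cluster TY
  updated: d(I,TY)=73/2, d(L,TY)=17, d(P,TY)=27, d(S,TY)=37, d(TY,U)=61/2, d(TY,Z)=29
step 2: merge (S,Z) at d=11, Q=-274; branch lengths S→6, Z→5; new cluster SZ
  updated: d(I,SZ)=39, d(L,SZ)=6, d(P,SZ)=39/2, d(SZ,TY)=55/2, d(SZ,U)=34
step 3: merge (I,P) at d=14, Q=-192; branch lengths I→83/8, P→29/8; new cluster IP
  updated: d(IP,L)=15/2, d(IP,SZ)=89/4, d(IP,TY)=99/4, d(IP,U)=55/2
step 4: merge (L,U) at d=2, Q=-241/2; branch lengths L→-37/4, U→45/4; new cluster LU
  updated: d(IP,LU)=33/2, d(LU,SZ)=19, d(LU,TY)=91/4
step 5: merge (IP,TY) at d=99/4, Q=-89; branch lengths IP→19/2, TY→61/4; new cluster IPTY
  updated: d(IPTY,LU)=29/4, d(IPTY,SZ)=25/2
step 6: merge (IPTY,LU) at d=29/4, Q=-155/4; branch lengths IPTY→3/8, LU→55/8; new cluster ILPTUY
  updated: d(ILPTUY,SZ)=97/8
step 7: merge (ILPTUY,SZ) at d=97/8; branch lengths ILPTUY→97/16, SZ→97/16; new cluster ILPSTUYZ
final tree: ((((I:83/8,P:29/8):19/2,(T:3/2,Y:25/2):61/4):3/8,(L:-37/4,U:45/4):55/8):97/16,(S:6,Z:5):97/16)
total length: 681/8

((((I:83/8,P:29/8):19/2,(T:3/2,Y:25/2):61/4):3/8,(L:-37/4,U:45/4):55/8):97/16,(S:6,Z:5):97/16)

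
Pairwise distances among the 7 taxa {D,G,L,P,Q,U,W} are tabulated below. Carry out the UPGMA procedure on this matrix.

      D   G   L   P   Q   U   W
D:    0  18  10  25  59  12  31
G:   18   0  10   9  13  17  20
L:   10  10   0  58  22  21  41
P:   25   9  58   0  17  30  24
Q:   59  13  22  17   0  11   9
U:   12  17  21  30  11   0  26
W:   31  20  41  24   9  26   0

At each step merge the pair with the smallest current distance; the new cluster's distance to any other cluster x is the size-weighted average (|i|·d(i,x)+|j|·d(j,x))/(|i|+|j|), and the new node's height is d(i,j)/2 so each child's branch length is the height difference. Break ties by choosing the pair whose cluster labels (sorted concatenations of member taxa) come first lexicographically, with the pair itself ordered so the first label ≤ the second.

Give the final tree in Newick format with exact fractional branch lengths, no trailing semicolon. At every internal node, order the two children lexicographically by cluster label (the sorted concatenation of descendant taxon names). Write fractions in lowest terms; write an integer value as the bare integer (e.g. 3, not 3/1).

step 1: merge (G,P) at d=9; branch lengths G→9/2, P→9/2; new cluster GP
  updated: d(D,GP)=43/2, d(GP,L)=34, d(GP,Q)=15, d(GP,U)=47/2, d(GP,W)=22
step 2: merge (Q,W) at d=9; branch lengths Q→9/2, W→9/2; new cluster QW
  updated: d(D,QW)=45, d(GP,QW)=37/2, d(L,QW)=63/2, d(QW,U)=37/2
step 3: merge (D,L) at d=10; branch lengths D→5, L→5; new cluster DL
  updated: d(DL,GP)=111/4, d(DL,QW)=153/4, d(DL,U)=33/2
step 4: merge (DL,U) at d=33/2; branch lengths DL→13/4, U→33/4; new cluster DLU
  updated: d(DLU,GP)=79/3, d(DLU,QW)=95/3
step 5: merge (GP,QW) at d=37/2; branch lengths GP→19/4, QW→19/4; new cluster GPQW
  updated: d(DLU,GPQW)=29
step 6: merge (DLU,GPQW) at d=29; branch lengths DLU→25/4, GPQW→21/4; new cluster DGLPQUW
final tree: (((D:5,L:5):13/4,U:33/4):25/4,((G:9/2,P:9/2):19/4,(Q:9/2,W:9/2):19/4):21/4)
total length: 121/2

(((D:5,L:5):13/4,U:33/4):25/4,((G:9/2,P:9/2):19/4,(Q:9/2,W:9/2):19/4):21/4)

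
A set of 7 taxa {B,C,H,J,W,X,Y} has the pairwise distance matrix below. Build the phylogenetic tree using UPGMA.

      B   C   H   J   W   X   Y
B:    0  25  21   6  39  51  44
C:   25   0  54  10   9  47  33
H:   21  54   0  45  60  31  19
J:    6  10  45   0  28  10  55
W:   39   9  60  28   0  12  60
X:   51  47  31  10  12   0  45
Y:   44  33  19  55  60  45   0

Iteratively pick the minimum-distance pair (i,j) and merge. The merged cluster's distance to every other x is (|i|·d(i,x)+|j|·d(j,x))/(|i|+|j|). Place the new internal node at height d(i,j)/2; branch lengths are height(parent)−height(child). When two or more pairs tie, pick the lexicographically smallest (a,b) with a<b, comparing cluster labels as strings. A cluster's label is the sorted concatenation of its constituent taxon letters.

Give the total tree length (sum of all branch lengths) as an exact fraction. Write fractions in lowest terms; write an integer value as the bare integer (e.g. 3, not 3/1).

step 1: merge (B,J) at d=6; branch lengths B→3, J→3; new cluster BJ
  updated: d(BJ,C)=35/2, d(BJ,H)=33, d(BJ,W)=67/2, d(BJ,X)=61/2, d(BJ,Y)=99/2
step 2: merge (C,W) at d=9; branch lengths C→9/2, W→9/2; new cluster CW
  updated: d(BJ,CW)=51/2, d(CW,H)=57, d(CW,X)=59/2, d(CW,Y)=93/2
step 3: merge (H,Y) at d=19; branch lengths H→19/2, Y→19/2; new cluster HY
  updated: d(BJ,HY)=165/4, d(CW,HY)=207/4, d(HY,X)=38
step 4: merge (BJ,CW) at d=51/2; branch lengths BJ→39/4, CW→33/4; new cluster BCJW
  updated: d(BCJW,HY)=93/2, d(BCJW,X)=30
step 5: merge (BCJW,X) at d=30; branch lengths BCJW→9/4, X→15; new cluster BCJWX
  updated: d(BCJWX,HY)=224/5
step 6: merge (BCJWX,HY) at d=224/5; branch lengths BCJWX→37/5, HY→129/10; new cluster BCHJWXY
final tree: ((((B:3,J:3):39/4,(C:9/2,W:9/2):33/4):9/4,X:15):37/5,(H:19/2,Y:19/2):129/10)
total length: 1791/20

1791/20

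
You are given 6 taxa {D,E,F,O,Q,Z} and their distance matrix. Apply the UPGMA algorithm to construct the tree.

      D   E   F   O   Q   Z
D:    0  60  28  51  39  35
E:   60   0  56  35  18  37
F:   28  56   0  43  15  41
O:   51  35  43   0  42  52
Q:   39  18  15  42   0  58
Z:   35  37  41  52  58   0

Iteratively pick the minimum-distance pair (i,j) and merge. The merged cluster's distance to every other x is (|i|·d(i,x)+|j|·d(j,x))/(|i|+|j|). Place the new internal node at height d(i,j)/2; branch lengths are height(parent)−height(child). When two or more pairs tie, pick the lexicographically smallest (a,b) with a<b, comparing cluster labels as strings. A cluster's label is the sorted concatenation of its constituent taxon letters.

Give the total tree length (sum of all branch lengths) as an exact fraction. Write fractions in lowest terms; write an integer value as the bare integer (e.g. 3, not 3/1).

iteration 1: select F,Q (d=15); attach at lengths (15/2, 15/2); label the merged cluster FQ
  updated: d(D,FQ)=67/2, d(E,FQ)=37, d(FQ,O)=85/2, d(FQ,Z)=99/2
iteration 2: select D,FQ (d=67/2); attach at lengths (67/4, 37/4); label the merged cluster DFQ
  updated: d(DFQ,E)=134/3, d(DFQ,O)=136/3, d(DFQ,Z)=134/3
iteration 3: select E,O (d=35); attach at lengths (35/2, 35/2); label the merged cluster EO
  updated: d(DFQ,EO)=45, d(EO,Z)=89/2
iteration 4: select EO,Z (d=89/2); attach at lengths (19/4, 89/4); label the merged cluster EOZ
  updated: d(DFQ,EOZ)=404/9
iteration 5: select DFQ,EOZ (d=404/9); attach at lengths (205/36, 7/36); label the merged cluster DEFOQZ
final tree: ((D:67/4,(F:15/2,Q:15/2):37/4):205/36,((E:35/2,O:35/2):19/4,Z:89/4):7/36)
total length: 980/9

980/9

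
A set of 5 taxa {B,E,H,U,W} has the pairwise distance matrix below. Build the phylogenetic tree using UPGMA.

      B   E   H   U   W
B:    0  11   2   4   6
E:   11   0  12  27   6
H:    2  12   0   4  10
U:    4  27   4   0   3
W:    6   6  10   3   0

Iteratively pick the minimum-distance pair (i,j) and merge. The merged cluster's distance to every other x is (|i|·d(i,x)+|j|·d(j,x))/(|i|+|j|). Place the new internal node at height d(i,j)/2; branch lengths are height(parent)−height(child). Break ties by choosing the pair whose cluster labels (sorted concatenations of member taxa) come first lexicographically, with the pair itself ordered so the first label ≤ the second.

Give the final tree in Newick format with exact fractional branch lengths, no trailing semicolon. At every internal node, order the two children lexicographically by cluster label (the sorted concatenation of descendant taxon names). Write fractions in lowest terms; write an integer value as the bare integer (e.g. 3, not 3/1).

(((B:1,H:1):2,(U:3/2,W:3/2):3/2):4,E:7)

step 1: merge (B,H) at d=2; branch lengths B→1, H→1; new cluster BH
  updated: d(BH,E)=23/2, d(BH,U)=4, d(BH,W)=8
step 2: merge (U,W) at d=3; branch lengths U→3/2, W→3/2; new cluster UW
  updated: d(BH,UW)=6, d(E,UW)=33/2
step 3: merge (BH,UW) at d=6; branch lengths BH→2, UW→3/2; new cluster BHUW
  updated: d(BHUW,E)=14
step 4: merge (BHUW,E) at d=14; branch lengths BHUW→4, E→7; new cluster BEHUW
final tree: (((B:1,H:1):2,(U:3/2,W:3/2):3/2):4,E:7)
total length: 39/2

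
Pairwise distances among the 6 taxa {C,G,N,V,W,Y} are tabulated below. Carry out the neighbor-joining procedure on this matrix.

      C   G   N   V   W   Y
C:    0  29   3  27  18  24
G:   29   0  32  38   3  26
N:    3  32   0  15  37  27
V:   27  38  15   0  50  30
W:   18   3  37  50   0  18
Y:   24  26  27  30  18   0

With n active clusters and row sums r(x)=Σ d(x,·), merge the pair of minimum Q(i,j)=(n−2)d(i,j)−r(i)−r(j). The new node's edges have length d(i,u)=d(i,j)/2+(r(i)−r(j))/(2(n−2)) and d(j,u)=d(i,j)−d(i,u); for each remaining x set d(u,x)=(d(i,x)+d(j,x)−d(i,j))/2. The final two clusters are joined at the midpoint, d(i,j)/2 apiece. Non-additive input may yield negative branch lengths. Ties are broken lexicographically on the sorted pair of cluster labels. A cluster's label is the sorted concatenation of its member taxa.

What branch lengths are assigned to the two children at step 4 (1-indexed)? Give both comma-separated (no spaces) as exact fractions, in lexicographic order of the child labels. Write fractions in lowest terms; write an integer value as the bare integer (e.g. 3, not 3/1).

81/16,-1/16

iteration 1: select G,W (d=3, Q=-242); attach at lengths (7/4, 5/4); label the merged cluster GW
  updated: d(C,GW)=22, d(GW,N)=33, d(GW,V)=85/2, d(GW,Y)=41/2
iteration 2: select GW,Y (d=41/2, Q=-158); attach at lengths (13, 15/2); label the merged cluster GWY
  updated: d(C,GWY)=51/4, d(GWY,N)=79/4, d(GWY,V)=26
iteration 3: select C,GWY (d=51/4, Q=-303/4); attach at lengths (39/16, 165/16); label the merged cluster CGWY
  updated: d(CGWY,N)=5, d(CGWY,V)=161/8
iteration 4: select CGWY,N (d=5, Q=-321/8); attach at lengths (81/16, -1/16); label the merged cluster CGNWY
  updated: d(CGNWY,V)=241/16
iteration 5: select CGNWY,V (d=241/16); attach at lengths (241/32, 241/32); label the merged cluster CGNVWY
final tree: (((C:39/16,((G:7/4,W:5/4):13,Y:15/2):165/16):81/16,N:-1/16):241/32,V:241/32)
total length: 901/16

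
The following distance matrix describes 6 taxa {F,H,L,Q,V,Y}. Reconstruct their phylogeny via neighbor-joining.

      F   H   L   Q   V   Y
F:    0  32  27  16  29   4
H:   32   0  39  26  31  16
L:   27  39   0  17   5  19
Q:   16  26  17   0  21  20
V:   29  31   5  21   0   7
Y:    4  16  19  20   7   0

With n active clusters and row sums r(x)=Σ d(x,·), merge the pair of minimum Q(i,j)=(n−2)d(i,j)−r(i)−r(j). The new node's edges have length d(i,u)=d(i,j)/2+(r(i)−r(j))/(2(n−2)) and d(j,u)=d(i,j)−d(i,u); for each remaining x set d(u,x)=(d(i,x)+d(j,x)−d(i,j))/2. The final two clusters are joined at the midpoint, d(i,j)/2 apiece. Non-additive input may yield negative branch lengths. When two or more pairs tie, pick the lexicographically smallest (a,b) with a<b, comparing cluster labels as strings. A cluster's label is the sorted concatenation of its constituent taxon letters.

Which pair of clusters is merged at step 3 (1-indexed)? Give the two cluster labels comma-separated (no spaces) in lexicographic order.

FY,H

1. join L+V (d=5, Q=-180) ⇒ LV; edges |L|=17/4, |V|=3/4
  updated: d(F,LV)=51/2, d(H,LV)=65/2, d(LV,Q)=33/2, d(LV,Y)=21/2
2. join F+Y (d=4, Q=-116) ⇒ FY; edges |F|=13/2, |Y|=-5/2
  updated: d(FY,H)=22, d(FY,LV)=16, d(FY,Q)=16
3. join FY+H (d=22, Q=-181/2) ⇒ FHY; edges |FY|=35/8, |H|=141/8
  updated: d(FHY,LV)=53/4, d(FHY,Q)=10
4. join FHY+LV (d=53/4, Q=-159/4) ⇒ FHLVY; edges |FHY|=27/8, |LV|=79/8
  updated: d(FHLVY,Q)=53/8
5. join FHLVY+Q (d=53/8) ⇒ FHLQVY; edges |FHLVY|=53/16, |Q|=53/16
final tree: ((((F:13/2,Y:-5/2):35/8,H:141/8):27/8,(L:17/4,V:3/4):79/8):53/16,Q:53/16)
total length: 407/8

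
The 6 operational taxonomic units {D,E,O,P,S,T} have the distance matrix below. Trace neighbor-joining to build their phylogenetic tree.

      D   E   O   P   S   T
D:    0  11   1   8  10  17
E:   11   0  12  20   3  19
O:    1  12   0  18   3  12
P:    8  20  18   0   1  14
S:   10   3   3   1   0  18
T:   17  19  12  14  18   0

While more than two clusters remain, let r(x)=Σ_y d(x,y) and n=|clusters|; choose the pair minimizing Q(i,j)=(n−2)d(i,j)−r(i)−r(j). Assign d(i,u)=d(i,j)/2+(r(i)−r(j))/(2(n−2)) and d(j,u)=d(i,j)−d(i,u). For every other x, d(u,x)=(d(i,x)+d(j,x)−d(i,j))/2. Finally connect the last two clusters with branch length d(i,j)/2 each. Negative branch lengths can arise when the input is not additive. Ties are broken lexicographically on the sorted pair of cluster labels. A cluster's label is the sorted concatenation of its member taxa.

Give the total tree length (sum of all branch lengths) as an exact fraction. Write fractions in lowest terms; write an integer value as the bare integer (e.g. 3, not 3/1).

449/16

iteration 1: select P,S (d=1, Q=-92); attach at lengths (15/4, -11/4); label the merged cluster PS
  updated: d(D,PS)=17/2, d(E,PS)=11, d(O,PS)=10, d(PS,T)=31/2
iteration 2: select D,O (d=1, Q=-139/2); attach at lengths (11/12, 1/12); label the merged cluster DO
  updated: d(DO,E)=11, d(DO,PS)=35/4, d(DO,T)=14
iteration 3: select DO,T (d=14, Q=-217/4); attach at lengths (53/16, 171/16); label the merged cluster DOT
  updated: d(DOT,E)=8, d(DOT,PS)=41/8
iteration 4: select DOT,E (d=8, Q=-193/8); attach at lengths (17/16, 111/16); label the merged cluster DEOT
  updated: d(DEOT,PS)=65/16
iteration 5: select DEOT,PS (d=65/16); attach at lengths (65/32, 65/32); label the merged cluster DEOPST
final tree: ((((D:11/12,O:1/12):53/16,T:171/16):17/16,E:111/16):65/32,(P:15/4,S:-11/4):65/32)
total length: 449/16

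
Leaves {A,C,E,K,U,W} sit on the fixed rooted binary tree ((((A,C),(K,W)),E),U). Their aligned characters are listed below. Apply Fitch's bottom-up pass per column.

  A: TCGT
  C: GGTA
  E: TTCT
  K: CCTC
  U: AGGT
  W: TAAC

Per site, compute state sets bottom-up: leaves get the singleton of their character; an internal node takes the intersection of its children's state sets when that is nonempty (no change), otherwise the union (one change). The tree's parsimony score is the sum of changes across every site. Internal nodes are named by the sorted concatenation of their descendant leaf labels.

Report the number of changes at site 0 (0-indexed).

3

site 0, node AC: A={T} ∪ C={G} → {G,T} (+1)
site 0, node KW: K={C} ∪ W={T} → {C,T} (+1)
site 0, node ACKW: AC={G,T} ∩ KW={C,T} → {T} (+0)
site 0, node ACEKW: ACKW={T} ∩ E={T} → {T} (+0)
site 0, node ACEKUW: ACEKW={T} ∪ U={A} → {A,T} (+1)
site 1, node AC: A={C} ∪ C={G} → {C,G} (+1)
site 1, node KW: K={C} ∪ W={A} → {A,C} (+1)
site 1, node ACKW: AC={C,G} ∩ KW={A,C} → {C} (+0)
site 1, node ACEKW: ACKW={C} ∪ E={T} → {C,T} (+1)
site 1, node ACEKUW: ACEKW={C,T} ∪ U={G} → {C,G,T} (+1)
site 2, node AC: A={G} ∪ C={T} → {G,T} (+1)
site 2, node KW: K={T} ∪ W={A} → {A,T} (+1)
site 2, node ACKW: AC={G,T} ∩ KW={A,T} → {T} (+0)
site 2, node ACEKW: ACKW={T} ∪ E={C} → {C,T} (+1)
site 2, node ACEKUW: ACEKW={C,T} ∪ U={G} → {C,G,T} (+1)
site 3, node AC: A={T} ∪ C={A} → {A,T} (+1)
site 3, node KW: K={C} ∩ W={C} → {C} (+0)
site 3, node ACKW: AC={A,T} ∪ KW={C} → {A,C,T} (+1)
site 3, node ACEKW: ACKW={A,C,T} ∩ E={T} → {T} (+0)
site 3, node ACEKUW: ACEKW={T} ∩ U={T} → {T} (+0)
per-site changes: [3, 4, 4, 2]; total = 13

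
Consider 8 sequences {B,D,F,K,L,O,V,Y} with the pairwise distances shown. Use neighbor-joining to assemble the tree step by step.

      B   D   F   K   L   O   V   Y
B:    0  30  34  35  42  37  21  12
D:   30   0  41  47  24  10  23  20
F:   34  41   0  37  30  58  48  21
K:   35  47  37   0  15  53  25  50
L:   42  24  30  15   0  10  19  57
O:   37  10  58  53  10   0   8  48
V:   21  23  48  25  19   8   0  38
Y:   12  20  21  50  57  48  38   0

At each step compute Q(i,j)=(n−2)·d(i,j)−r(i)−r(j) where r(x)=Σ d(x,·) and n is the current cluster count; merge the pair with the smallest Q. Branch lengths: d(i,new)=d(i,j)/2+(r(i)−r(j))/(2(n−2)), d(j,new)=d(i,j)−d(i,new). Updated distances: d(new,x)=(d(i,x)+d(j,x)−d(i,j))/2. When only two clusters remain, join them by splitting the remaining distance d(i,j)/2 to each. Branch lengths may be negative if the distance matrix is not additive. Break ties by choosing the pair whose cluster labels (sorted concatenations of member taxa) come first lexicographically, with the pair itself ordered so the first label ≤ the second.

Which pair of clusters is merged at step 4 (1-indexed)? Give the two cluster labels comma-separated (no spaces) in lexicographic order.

1. join F+Y (d=21, Q=-389) ⇒ FY; edges |F|=149/12, |Y|=103/12
  updated: d(B,FY)=25/2, d(D,FY)=20, d(FY,K)=33, d(FY,L)=33, d(FY,O)=85/2, d(FY,V)=65/2
2. join B+FY (d=25/2, Q=-577/2) ⇒ BFY; edges |B|=133/20, |FY|=117/20
  updated: d(BFY,D)=75/4, d(BFY,K)=111/4, d(BFY,L)=125/4, d(BFY,O)=67/2, d(BFY,V)=41/2
3. join K+L (d=15, Q=-207) ⇒ KL; edges |K|=257/16, |L|=-17/16
  updated: d(BFY,KL)=22, d(D,KL)=28, d(KL,O)=24, d(KL,V)=29/2
4. join D+O (d=10, Q=-501/4) ⇒ DO; edges |D|=137/24, |O|=103/24
  updated: d(BFY,DO)=169/8, d(DO,KL)=21, d(DO,V)=21/2
5. join BFY+KL (d=22, Q=-617/8) ⇒ BFKLY; edges |BFY|=401/32, |KL|=303/32
  updated: d(BFKLY,DO)=161/16, d(BFKLY,V)=13/2
6. join BFKLY+DO (d=161/16, Q=-433/16) ⇒ BDFKLOY; edges |BFKLY|=97/32, |DO|=225/32
  updated: d(BDFKLOY,V)=111/32
7. join BDFKLOY+V (d=111/32) ⇒ BDFKLOVY; edges |BDFKLOY|=111/64, |V|=111/64
final tree: ((((B:133/20,(F:149/12,Y:103/12):117/20):401/32,(K:257/16,L:-17/16):303/32):97/32,(D:137/24,O:103/24):225/32):111/64,V:111/64)
total length: 3009/32

D,O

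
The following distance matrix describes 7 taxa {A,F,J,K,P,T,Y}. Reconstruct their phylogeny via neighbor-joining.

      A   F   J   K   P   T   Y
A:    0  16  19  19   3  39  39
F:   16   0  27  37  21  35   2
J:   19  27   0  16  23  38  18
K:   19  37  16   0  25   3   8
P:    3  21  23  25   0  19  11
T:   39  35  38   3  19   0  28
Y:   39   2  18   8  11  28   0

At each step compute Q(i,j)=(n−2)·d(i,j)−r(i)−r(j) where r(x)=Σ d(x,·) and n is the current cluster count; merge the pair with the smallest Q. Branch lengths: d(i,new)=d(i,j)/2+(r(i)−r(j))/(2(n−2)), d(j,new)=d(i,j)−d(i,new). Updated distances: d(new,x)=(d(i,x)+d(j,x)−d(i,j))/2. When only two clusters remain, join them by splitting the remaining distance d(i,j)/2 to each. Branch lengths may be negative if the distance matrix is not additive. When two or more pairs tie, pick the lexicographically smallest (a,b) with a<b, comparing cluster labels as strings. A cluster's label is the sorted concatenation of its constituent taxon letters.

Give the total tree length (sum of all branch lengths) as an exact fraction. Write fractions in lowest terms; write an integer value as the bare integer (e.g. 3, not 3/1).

835/16

1. join K+T (d=3, Q=-255) ⇒ KT; edges |K|=-39/10, |T|=69/10
  updated: d(A,KT)=55/2, d(F,KT)=69/2, d(J,KT)=51/2, d(KT,P)=41/2, d(KT,Y)=33/2
2. join F+Y (d=2, Q=-179) ⇒ FY; edges |F|=11/4, |Y|=-3/4
  updated: d(A,FY)=53/2, d(FY,J)=43/2, d(FY,KT)=49/2, d(FY,P)=15
3. join A+P (d=3, Q=-257/2) ⇒ AP; edges |A|=47/12, |P|=-11/12
  updated: d(AP,FY)=77/4, d(AP,J)=39/2, d(AP,KT)=45/2
4. join AP+J (d=39/2, Q=-355/4) ⇒ AJP; edges |AP|=135/16, |J|=177/16
  updated: d(AJP,FY)=85/8, d(AJP,KT)=57/4
5. join AJP+FY (d=85/8, Q=-395/8) ⇒ AFJPY; edges |AJP|=3/16, |FY|=167/16
  updated: d(AFJPY,KT)=225/16
6. join AFJPY+KT (d=225/16) ⇒ AFJKPTY; edges |AFJPY|=225/32, |KT|=225/32
final tree: ((((A:47/12,P:-11/12):135/16,J:177/16):3/16,(F:11/4,Y:-3/4):167/16):225/32,(K:-39/10,T:69/10):225/32)
total length: 835/16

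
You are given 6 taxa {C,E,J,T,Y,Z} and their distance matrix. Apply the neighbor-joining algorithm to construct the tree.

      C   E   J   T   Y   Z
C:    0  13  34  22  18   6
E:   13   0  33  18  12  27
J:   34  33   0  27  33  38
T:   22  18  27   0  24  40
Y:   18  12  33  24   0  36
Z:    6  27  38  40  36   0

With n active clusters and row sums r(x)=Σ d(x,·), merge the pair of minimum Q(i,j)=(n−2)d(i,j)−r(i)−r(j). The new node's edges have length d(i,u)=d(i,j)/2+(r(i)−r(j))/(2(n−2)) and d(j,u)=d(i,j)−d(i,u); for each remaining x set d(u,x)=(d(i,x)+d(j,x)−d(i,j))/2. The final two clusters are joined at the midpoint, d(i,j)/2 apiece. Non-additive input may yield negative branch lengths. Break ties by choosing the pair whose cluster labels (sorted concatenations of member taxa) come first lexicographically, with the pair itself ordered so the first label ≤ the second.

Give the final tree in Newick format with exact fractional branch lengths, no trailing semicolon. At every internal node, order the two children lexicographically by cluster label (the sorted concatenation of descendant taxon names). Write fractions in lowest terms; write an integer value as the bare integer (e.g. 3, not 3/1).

iteration 1: select C,Z (d=6, Q=-216); attach at lengths (-15/4, 39/4); label the merged cluster CZ
  updated: d(CZ,E)=17, d(CZ,J)=33, d(CZ,T)=28, d(CZ,Y)=24
iteration 2: select J,T (d=27, Q=-142); attach at lengths (55/3, 26/3); label the merged cluster JT
  updated: d(CZ,JT)=17, d(E,JT)=12, d(JT,Y)=15
iteration 3: select CZ,JT (d=17, Q=-68); attach at lengths (12, 5); label the merged cluster CJTZ
  updated: d(CJTZ,E)=6, d(CJTZ,Y)=11
iteration 4: select CJTZ,E (d=6, Q=-29); attach at lengths (5/2, 7/2); label the merged cluster CEJTZ
  updated: d(CEJTZ,Y)=17/2
iteration 5: select CEJTZ,Y (d=17/2); attach at lengths (17/4, 17/4); label the merged cluster CEJTYZ
final tree: ((((C:-15/4,Z:39/4):12,(J:55/3,T:26/3):5):5/2,E:7/2):17/4,Y:17/4)
total length: 129/2

((((C:-15/4,Z:39/4):12,(J:55/3,T:26/3):5):5/2,E:7/2):17/4,Y:17/4)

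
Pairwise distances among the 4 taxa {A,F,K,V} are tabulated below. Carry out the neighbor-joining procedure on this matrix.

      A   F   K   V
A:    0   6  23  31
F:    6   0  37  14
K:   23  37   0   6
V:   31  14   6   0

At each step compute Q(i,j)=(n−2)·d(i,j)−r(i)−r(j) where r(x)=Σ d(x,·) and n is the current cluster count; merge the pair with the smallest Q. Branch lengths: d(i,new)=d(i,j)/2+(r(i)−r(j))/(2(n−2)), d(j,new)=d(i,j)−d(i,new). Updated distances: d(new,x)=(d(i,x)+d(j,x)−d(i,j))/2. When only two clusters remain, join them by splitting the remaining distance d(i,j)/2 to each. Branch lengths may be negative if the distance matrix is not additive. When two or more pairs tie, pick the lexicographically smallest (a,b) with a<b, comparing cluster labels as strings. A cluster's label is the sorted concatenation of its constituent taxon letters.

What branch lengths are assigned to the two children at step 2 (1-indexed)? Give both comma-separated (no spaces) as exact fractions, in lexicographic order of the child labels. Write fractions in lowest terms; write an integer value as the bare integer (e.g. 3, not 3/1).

81/4,27/4

1. join A+F (d=6, Q=-105) ⇒ AF; edges |A|=15/4, |F|=9/4
  updated: d(AF,K)=27, d(AF,V)=39/2
2. join AF+K (d=27, Q=-105/2) ⇒ AFK; edges |AF|=81/4, |K|=27/4
  updated: d(AFK,V)=-3/4
3. join AFK+V (d=-3/4) ⇒ AFKV; edges |AFK|=-3/8, |V|=-3/8
final tree: (((A:15/4,F:9/4):81/4,K:27/4):-3/8,V:-3/8)
total length: 129/4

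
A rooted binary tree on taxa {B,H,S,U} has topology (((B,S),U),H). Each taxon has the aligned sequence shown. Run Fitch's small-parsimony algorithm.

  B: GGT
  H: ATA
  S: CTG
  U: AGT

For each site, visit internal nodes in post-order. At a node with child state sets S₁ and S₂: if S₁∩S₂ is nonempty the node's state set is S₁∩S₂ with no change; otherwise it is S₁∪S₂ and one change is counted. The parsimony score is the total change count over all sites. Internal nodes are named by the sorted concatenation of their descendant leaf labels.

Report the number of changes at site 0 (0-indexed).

[col 0] BS: children B:{G}, S:{C} ∪→ {C,G}; cost 1
[col 0] BSU: children BS:{C,G}, U:{A} ∪→ {A,C,G}; cost 1
[col 0] BHSU: children BSU:{A,C,G}, H:{A} ∩→ {A}; cost 0
[col 1] BS: children B:{G}, S:{T} ∪→ {G,T}; cost 1
[col 1] BSU: children BS:{G,T}, U:{G} ∩→ {G}; cost 0
[col 1] BHSU: children BSU:{G}, H:{T} ∪→ {G,T}; cost 1
[col 2] BS: children B:{T}, S:{G} ∪→ {G,T}; cost 1
[col 2] BSU: children BS:{G,T}, U:{T} ∩→ {T}; cost 0
[col 2] BHSU: children BSU:{T}, H:{A} ∪→ {A,T}; cost 1
per-site changes: [2, 2, 2]; total = 6

2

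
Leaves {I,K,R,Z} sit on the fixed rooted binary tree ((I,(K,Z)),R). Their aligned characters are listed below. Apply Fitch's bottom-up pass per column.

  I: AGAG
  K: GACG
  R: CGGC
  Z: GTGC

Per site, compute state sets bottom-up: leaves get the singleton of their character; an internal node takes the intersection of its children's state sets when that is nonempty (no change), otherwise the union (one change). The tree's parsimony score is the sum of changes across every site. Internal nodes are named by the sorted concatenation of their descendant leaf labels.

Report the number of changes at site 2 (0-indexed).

[col 0] KZ: children K:{G}, Z:{G} ∩→ {G}; cost 0
[col 0] IKZ: children I:{A}, KZ:{G} ∪→ {A,G}; cost 1
[col 0] IKRZ: children IKZ:{A,G}, R:{C} ∪→ {A,C,G}; cost 1
[col 1] KZ: children K:{A}, Z:{T} ∪→ {A,T}; cost 1
[col 1] IKZ: children I:{G}, KZ:{A,T} ∪→ {A,G,T}; cost 1
[col 1] IKRZ: children IKZ:{A,G,T}, R:{G} ∩→ {G}; cost 0
[col 2] KZ: children K:{C}, Z:{G} ∪→ {C,G}; cost 1
[col 2] IKZ: children I:{A}, KZ:{C,G} ∪→ {A,C,G}; cost 1
[col 2] IKRZ: children IKZ:{A,C,G}, R:{G} ∩→ {G}; cost 0
[col 3] KZ: children K:{G}, Z:{C} ∪→ {C,G}; cost 1
[col 3] IKZ: children I:{G}, KZ:{C,G} ∩→ {G}; cost 0
[col 3] IKRZ: children IKZ:{G}, R:{C} ∪→ {C,G}; cost 1
per-site changes: [2, 2, 2, 2]; total = 8

2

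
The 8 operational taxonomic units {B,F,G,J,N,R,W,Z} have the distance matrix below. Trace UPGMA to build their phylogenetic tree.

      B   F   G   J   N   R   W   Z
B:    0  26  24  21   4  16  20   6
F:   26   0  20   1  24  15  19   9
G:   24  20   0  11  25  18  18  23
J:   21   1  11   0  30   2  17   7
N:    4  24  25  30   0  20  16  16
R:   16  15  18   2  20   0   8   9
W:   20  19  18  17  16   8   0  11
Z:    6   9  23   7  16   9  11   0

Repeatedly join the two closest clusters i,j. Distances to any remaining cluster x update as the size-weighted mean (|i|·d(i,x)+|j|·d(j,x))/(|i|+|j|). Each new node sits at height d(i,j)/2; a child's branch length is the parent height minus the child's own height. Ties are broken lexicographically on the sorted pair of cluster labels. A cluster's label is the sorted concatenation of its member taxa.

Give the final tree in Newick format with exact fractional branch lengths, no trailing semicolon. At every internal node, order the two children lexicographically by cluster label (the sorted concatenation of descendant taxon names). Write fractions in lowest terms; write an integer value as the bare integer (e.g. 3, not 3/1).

((B:2,N:2):49/6,((((F:1/2,J:1/2):7/2,Z:4):25/12,(R:4,W:4):25/12):35/12,G:9):7/6)

iteration 1: select F,J (d=1); attach at lengths (1/2, 1/2); label the merged cluster FJ
  updated: d(B,FJ)=47/2, d(FJ,G)=31/2, d(FJ,N)=27, d(FJ,R)=17/2, d(FJ,W)=18, d(FJ,Z)=8
iteration 2: select B,N (d=4); attach at lengths (2, 2); label the merged cluster BN
  updated: d(BN,FJ)=101/4, d(BN,G)=49/2, d(BN,R)=18, d(BN,W)=18, d(BN,Z)=11
iteration 3: select FJ,Z (d=8); attach at lengths (7/2, 4); label the merged cluster FJZ
  updated: d(BN,FJZ)=41/2, d(FJZ,G)=18, d(FJZ,R)=26/3, d(FJZ,W)=47/3
iteration 4: select R,W (d=8); attach at lengths (4, 4); label the merged cluster RW
  updated: d(BN,RW)=18, d(FJZ,RW)=73/6, d(G,RW)=18
iteration 5: select FJZ,RW (d=73/6); attach at lengths (25/12, 25/12); label the merged cluster FJRWZ
  updated: d(BN,FJRWZ)=39/2, d(FJRWZ,G)=18
iteration 6: select FJRWZ,G (d=18); attach at lengths (35/12, 9); label the merged cluster FGJRWZ
  updated: d(BN,FGJRWZ)=61/3
iteration 7: select BN,FGJRWZ (d=61/3); attach at lengths (49/6, 7/6); label the merged cluster BFGJNRWZ
final tree: ((B:2,N:2):49/6,((((F:1/2,J:1/2):7/2,Z:4):25/12,(R:4,W:4):25/12):35/12,G:9):7/6)
total length: 551/12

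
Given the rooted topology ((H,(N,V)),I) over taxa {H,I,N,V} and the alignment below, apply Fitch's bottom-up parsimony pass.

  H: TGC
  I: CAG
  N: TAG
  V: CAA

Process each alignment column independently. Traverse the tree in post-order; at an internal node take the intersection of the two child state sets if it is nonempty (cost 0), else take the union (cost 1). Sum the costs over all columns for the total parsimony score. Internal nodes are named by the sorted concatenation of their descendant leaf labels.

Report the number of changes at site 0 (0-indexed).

2

[col 0] NV: children N:{T}, V:{C} ∪→ {C,T}; cost 1
[col 0] HNV: children H:{T}, NV:{C,T} ∩→ {T}; cost 0
[col 0] HINV: children HNV:{T}, I:{C} ∪→ {C,T}; cost 1
[col 1] NV: children N:{A}, V:{A} ∩→ {A}; cost 0
[col 1] HNV: children H:{G}, NV:{A} ∪→ {A,G}; cost 1
[col 1] HINV: children HNV:{A,G}, I:{A} ∩→ {A}; cost 0
[col 2] NV: children N:{G}, V:{A} ∪→ {A,G}; cost 1
[col 2] HNV: children H:{C}, NV:{A,G} ∪→ {A,C,G}; cost 1
[col 2] HINV: children HNV:{A,C,G}, I:{G} ∩→ {G}; cost 0
per-site changes: [2, 1, 2]; total = 5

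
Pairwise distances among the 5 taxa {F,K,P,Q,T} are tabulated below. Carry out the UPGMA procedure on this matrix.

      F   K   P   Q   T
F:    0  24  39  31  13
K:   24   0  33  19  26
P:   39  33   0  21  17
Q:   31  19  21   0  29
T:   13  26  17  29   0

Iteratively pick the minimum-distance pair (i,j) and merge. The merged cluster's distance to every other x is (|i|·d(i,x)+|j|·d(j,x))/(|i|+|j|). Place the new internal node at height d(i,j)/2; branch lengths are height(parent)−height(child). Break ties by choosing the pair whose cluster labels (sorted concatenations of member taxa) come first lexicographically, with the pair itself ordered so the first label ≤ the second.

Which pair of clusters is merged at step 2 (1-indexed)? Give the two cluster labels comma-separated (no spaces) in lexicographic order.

K,Q

step 1: merge (F,T) at d=13; branch lengths F→13/2, T→13/2; new cluster FT
  updated: d(FT,K)=25, d(FT,P)=28, d(FT,Q)=30
step 2: merge (K,Q) at d=19; branch lengths K→19/2, Q→19/2; new cluster KQ
  updated: d(FT,KQ)=55/2, d(KQ,P)=27
step 3: merge (KQ,P) at d=27; branch lengths KQ→4, P→27/2; new cluster KPQ
  updated: d(FT,KPQ)=83/3
step 4: merge (FT,KPQ) at d=83/3; branch lengths FT→22/3, KPQ→1/3; new cluster FKPQT
final tree: ((F:13/2,T:13/2):22/3,((K:19/2,Q:19/2):4,P:27/2):1/3)
total length: 343/6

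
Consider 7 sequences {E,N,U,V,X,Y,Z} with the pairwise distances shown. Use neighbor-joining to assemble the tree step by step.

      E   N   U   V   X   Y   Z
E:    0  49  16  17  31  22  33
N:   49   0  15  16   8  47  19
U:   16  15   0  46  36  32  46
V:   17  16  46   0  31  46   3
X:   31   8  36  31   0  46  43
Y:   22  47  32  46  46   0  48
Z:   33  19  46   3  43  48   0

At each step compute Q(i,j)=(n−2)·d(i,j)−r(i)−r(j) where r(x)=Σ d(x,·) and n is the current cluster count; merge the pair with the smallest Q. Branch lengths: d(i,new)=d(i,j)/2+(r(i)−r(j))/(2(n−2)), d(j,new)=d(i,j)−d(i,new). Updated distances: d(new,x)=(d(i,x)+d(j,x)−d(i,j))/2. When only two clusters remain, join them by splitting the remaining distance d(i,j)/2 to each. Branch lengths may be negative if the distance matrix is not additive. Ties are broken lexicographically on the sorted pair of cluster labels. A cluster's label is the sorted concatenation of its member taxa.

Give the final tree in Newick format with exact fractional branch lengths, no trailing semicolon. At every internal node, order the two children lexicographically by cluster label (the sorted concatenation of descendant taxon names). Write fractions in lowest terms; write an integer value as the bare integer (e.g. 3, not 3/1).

iteration 1: select V,Z (d=3, Q=-336); attach at lengths (-9/5, 24/5); label the merged cluster VZ
  updated: d(E,VZ)=47/2, d(N,VZ)=16, d(U,VZ)=89/2, d(VZ,X)=71/2, d(VZ,Y)=91/2
iteration 2: select N,X (d=8, Q=-519/2); attach at lengths (21/16, 107/16); label the merged cluster NX
  updated: d(E,NX)=36, d(NX,U)=43/2, d(NX,VZ)=87/4, d(NX,Y)=85/2
iteration 3: select NX,VZ (d=87/4, Q=-767/4); attach at lengths (69/8, 105/8); label the merged cluster NVXZ
  updated: d(E,NVXZ)=151/8, d(NVXZ,U)=177/8, d(NVXZ,Y)=265/8
iteration 4: select E,Y (d=22, Q=-100); attach at lengths (55/16, 297/16); label the merged cluster EY
  updated: d(EY,NVXZ)=15, d(EY,U)=13
iteration 5: select EY,NVXZ (d=15, Q=-401/8); attach at lengths (47/16, 193/16); label the merged cluster ENVXYZ
  updated: d(ENVXYZ,U)=161/16
iteration 6: select ENVXYZ,U (d=161/16); attach at lengths (161/32, 161/32); label the merged cluster ENUVXYZ
final tree: (((E:55/16,Y:297/16):47/16,((N:21/16,X:107/16):69/8,(V:-9/5,Z:24/5):105/8):193/16):161/32,U:161/32)
total length: 1277/16

(((E:55/16,Y:297/16):47/16,((N:21/16,X:107/16):69/8,(V:-9/5,Z:24/5):105/8):193/16):161/32,U:161/32)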